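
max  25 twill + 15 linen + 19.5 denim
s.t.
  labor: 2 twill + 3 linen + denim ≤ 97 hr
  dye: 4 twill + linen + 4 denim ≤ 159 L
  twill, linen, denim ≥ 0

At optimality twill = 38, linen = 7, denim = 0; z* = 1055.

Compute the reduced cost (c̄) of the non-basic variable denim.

-2

Both labor and dye are binding at x*.
Dual feasibility on the basic columns requires 2·y_labor + 4·y_dye = 25, 3·y_labor + 1·y_dye = 15.
→ y_labor = 3.5 and y_dye = 4.5.
Reduced cost of denim: c₃ − yᵀa₃ = 19.5 − (3.5·1 + 4.5·4) = 19.5 − 21.5 = -2.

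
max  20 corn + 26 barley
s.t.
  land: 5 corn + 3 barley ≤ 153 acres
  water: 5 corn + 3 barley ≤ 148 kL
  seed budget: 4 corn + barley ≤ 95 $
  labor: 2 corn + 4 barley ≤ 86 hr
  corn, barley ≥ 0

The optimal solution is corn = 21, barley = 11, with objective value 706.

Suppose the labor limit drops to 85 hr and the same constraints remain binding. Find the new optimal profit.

700

At the optimum: land uses 138 of 153 (slack = 15); water uses 138 of 148 (slack = 10); seed budget uses 95 of 95 (binding); labor uses 86 of 86 (binding).
Since land, water are not tight, their duals are 0.
From A_Bᵀ y = c: 4·y_seed budget + 2·y_labor = 20; 1·y_seed budget + 4·y_labor = 26.
→ y_seed budget = 2 and y_labor = 6.
Δz = y_labor·Δb = 6 × (-1) = -6, so new z* = 706 − 6 = 700.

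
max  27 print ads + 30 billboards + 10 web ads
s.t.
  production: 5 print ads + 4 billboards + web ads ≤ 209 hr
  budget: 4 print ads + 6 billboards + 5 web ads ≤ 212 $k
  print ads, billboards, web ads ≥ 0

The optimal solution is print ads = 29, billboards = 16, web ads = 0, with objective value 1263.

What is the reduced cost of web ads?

Check each constraint at x*: production 209/209 (tight); budget 212/212 (tight).
The binding rows give the dual system: 5·y_production + 4·y_budget = 27 and 4·y_production + 6·y_budget = 30.
Solving: y_production = 3, y_budget = 3.
Reduced cost of web ads: c₃ − yᵀa₃ = 10 − (3·1 + 3·5) = 10 − 18 = -8.

-8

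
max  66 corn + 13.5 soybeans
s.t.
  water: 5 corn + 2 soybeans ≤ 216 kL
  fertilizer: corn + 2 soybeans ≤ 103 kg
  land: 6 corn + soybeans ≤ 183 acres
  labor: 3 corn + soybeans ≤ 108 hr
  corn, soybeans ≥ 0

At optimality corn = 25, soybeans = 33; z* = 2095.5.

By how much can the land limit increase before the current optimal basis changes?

33

Binding constraints: land, labor. The basis is B = [[6,1],[3,1]] with det 3.
Per unit increase in land, x* moves by d = (0.3333, -1).
The basis stays optimal until soybeans reaches 0; allowable increase = 33 acres.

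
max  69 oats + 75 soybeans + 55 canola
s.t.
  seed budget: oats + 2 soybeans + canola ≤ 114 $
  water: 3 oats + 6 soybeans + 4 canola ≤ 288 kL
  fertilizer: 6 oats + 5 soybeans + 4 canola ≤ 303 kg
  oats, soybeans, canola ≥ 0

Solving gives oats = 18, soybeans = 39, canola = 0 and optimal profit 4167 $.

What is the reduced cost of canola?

-1

Binding: water and fertilizer. Non-binding: seed budget (18 unused).
By complementary slackness, y = 0 for the non-binding constraint.
From A_Bᵀ y = c: 3·y_water + 6·y_fertilizer = 69; 6·y_water + 5·y_fertilizer = 75.
This yields shadow prices y_water = 5, y_fertilizer = 9.
Reduced cost of canola: c₃ − yᵀa₃ = 55 − (5·4 + 9·4) = 55 − 56 = -1.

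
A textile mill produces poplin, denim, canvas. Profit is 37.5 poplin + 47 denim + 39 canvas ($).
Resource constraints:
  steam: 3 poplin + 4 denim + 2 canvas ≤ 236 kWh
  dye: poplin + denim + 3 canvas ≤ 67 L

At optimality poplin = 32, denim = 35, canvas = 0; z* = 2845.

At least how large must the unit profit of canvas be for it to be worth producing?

Check each constraint at x*: steam 236/236 (tight); dye 67/67 (tight).
The binding rows give the dual system: 3·y_steam + 1·y_dye = 37.5 and 4·y_steam + 1·y_dye = 47.
→ y_steam = 9.5 and y_dye = 9.
canvas enters the basis when its profit ≥ yᵀa₃ = 9.5·2 + 9·3 = 46.

46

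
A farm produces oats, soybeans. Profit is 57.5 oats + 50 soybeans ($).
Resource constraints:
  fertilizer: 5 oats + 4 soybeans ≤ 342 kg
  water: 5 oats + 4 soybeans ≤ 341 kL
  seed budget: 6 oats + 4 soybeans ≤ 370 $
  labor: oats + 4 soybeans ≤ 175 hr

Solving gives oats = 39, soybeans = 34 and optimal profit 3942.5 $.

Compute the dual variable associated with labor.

3.5

Check each constraint at x*: fertilizer 331/342 (slack 11); water 331/341 (slack 10); seed budget 370/370 (tight); labor 175/175 (tight).
Since fertilizer, water are not tight, their duals are 0.
From A_Bᵀ y = c: 6·y_seed budget + 1·y_labor = 57.5; 4·y_seed budget + 4·y_labor = 50.
This yields shadow prices y_seed budget = 9, y_labor = 3.5.
Shadow price of labor = 3.5.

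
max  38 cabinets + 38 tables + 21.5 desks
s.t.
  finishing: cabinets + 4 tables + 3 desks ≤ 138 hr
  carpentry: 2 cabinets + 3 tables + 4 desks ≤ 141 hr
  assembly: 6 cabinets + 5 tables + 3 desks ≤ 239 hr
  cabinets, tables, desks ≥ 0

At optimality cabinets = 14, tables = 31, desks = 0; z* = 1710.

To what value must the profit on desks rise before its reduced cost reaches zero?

Check each constraint at x*: finishing 138/138 (tight); carpentry 121/141 (slack 20); assembly 239/239 (tight).
Slack constraints have shadow price 0 (complementary slackness).
The binding rows give the dual system: 1·y_finishing + 6·y_assembly = 38 and 4·y_finishing + 5·y_assembly = 38.
This yields shadow prices y_finishing = 2, y_assembly = 6.
desks enters the basis when its profit ≥ yᵀa₃ = 2·3 + 6·3 = 24.

24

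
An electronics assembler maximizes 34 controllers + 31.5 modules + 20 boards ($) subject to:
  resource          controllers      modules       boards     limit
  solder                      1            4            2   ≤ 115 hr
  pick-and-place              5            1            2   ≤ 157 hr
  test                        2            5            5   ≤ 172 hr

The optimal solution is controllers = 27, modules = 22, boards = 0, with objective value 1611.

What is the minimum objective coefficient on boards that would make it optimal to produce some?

Binding: solder and pick-and-place. Non-binding: test (8 unused).
Since test is not tight, its dual is 0.
The binding rows give the dual system: 1·y_solder + 5·y_pick-and-place = 34 and 4·y_solder + 1·y_pick-and-place = 31.5.
Solving: y_solder = 6.5, y_pick-and-place = 5.5.
boards enters the basis when its profit ≥ yᵀa₃ = 6.5·2 + 5.5·2 = 24.

24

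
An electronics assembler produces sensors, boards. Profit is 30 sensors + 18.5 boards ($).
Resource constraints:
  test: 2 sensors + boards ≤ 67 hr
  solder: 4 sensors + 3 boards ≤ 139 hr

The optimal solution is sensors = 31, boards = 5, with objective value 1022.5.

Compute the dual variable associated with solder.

3.5

Check each constraint at x*: test 67/67 (tight); solder 139/139 (tight).
Dual feasibility on the basic columns requires 2·y_test + 4·y_solder = 30, 1·y_test + 3·y_solder = 18.5.
Solving: y_test = 8, y_solder = 3.5.
Shadow price of solder = 3.5.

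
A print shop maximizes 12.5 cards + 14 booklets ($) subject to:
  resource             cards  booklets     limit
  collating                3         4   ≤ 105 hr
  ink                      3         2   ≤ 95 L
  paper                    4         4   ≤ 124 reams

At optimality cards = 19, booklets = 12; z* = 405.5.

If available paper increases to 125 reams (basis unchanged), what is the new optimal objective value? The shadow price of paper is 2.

407.5

Δb = 1, so new z* = 405.5 + (2)·(1) = 405.5 + 2 = 407.5.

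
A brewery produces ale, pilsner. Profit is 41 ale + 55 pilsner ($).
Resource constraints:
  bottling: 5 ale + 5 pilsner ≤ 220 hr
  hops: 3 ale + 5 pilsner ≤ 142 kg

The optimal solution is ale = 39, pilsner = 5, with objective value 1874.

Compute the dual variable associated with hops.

7

Check each constraint at x*: bottling 220/220 (tight); hops 142/142 (tight).
The binding rows give the dual system: 5·y_bottling + 3·y_hops = 41 and 5·y_bottling + 5·y_hops = 55.
This yields shadow prices y_bottling = 4, y_hops = 7.
Shadow price of hops = 7.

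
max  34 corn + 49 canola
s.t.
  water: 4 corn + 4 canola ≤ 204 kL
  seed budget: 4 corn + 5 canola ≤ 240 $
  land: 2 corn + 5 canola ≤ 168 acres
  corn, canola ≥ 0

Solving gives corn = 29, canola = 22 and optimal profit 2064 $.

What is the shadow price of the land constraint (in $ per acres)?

Check each constraint at x*: water 204/204 (tight); seed budget 226/240 (slack 14); land 168/168 (tight).
Since seed budget is not tight, its dual is 0.
Dual feasibility on the basic columns requires 4·y_water + 2·y_land = 34, 4·y_water + 5·y_land = 49.
This yields shadow prices y_water = 6, y_land = 5.
Shadow price of land = 5.

5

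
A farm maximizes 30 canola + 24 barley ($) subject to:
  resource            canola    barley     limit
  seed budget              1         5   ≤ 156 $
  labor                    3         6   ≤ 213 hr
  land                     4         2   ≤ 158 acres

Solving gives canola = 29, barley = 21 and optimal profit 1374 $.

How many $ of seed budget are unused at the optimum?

seed budget used = 1·29 + 5·21 = 134; slack = 156 − 134 = 22.

22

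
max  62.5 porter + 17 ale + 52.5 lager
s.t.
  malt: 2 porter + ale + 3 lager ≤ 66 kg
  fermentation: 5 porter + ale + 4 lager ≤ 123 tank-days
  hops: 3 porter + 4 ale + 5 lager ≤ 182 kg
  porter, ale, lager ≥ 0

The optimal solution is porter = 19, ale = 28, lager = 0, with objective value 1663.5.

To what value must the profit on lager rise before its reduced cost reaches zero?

Check each constraint at x*: malt 66/66 (tight); fermentation 123/123 (tight); hops 169/182 (slack 13).
Slack constraints have shadow price 0 (complementary slackness).
The binding rows give the dual system: 2·y_malt + 5·y_fermentation = 62.5 and 1·y_malt + 1·y_fermentation = 17.
This yields shadow prices y_malt = 7.5, y_fermentation = 9.5.
lager enters the basis when its profit ≥ yᵀa₃ = 7.5·3 + 9.5·4 = 60.5.

60.5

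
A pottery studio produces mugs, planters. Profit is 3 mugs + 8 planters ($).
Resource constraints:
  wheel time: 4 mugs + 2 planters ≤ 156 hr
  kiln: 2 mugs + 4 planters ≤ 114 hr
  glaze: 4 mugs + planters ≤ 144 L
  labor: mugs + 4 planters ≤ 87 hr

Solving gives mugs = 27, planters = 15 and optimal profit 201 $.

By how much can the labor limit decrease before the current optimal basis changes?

6

Binding constraints: kiln, labor. The basis is B = [[2,4],[1,4]] with det 4.
Per unit decrease in labor, x* moves by d = (1, -0.5).
The basis stays optimal until wheel time becomes binding; allowable decrease = 6 hr.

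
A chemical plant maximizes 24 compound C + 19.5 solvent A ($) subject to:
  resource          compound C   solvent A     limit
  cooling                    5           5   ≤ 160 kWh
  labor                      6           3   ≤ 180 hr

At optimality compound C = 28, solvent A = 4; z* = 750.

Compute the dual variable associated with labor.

At the optimum: cooling uses 160 of 160 (binding); labor uses 180 of 180 (binding).
From A_Bᵀ y = c: 5·y_cooling + 6·y_labor = 24; 5·y_cooling + 3·y_labor = 19.5.
This yields shadow prices y_cooling = 3, y_labor = 1.5.
Shadow price of labor = 1.5.

1.5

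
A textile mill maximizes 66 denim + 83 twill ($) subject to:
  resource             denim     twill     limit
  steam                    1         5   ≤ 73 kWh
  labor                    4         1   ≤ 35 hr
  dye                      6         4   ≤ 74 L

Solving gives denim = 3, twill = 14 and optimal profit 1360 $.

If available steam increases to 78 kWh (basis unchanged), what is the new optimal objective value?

Binding: steam and dye. Non-binding: labor (9 unused).
Slack constraints have shadow price 0 (complementary slackness).
From A_Bᵀ y = c: 1·y_steam + 6·y_dye = 66; 5·y_steam + 4·y_dye = 83.
Solving: y_steam = 9, y_dye = 9.5.
Δz = y_steam·Δb = 9 × (5) = 45, so new z* = 1360 + 45 = 1405.

1405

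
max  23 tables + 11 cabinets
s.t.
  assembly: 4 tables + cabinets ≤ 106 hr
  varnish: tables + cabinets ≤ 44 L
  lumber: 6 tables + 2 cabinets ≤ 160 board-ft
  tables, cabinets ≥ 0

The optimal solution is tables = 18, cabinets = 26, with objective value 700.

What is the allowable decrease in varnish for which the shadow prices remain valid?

Binding constraints: varnish, lumber. The basis is B = [[1,1],[6,2]] with det -4.
Per unit decrease in varnish, x* moves by d = (0.5, -1.5).
The basis stays optimal until assembly becomes binding; allowable decrease = 16 L.

16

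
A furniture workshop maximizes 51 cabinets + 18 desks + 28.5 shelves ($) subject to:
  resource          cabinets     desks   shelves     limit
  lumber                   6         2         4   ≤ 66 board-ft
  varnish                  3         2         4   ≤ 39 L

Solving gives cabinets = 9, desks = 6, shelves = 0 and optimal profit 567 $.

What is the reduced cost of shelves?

Check each constraint at x*: lumber 66/66 (tight); varnish 39/39 (tight).
Dual feasibility on the basic columns requires 6·y_lumber + 3·y_varnish = 51, 2·y_lumber + 2·y_varnish = 18.
Solving: y_lumber = 8, y_varnish = 1.
Reduced cost of shelves: c₃ − yᵀa₃ = 28.5 − (8·4 + 1·4) = 28.5 − 36 = -7.5.

-7.5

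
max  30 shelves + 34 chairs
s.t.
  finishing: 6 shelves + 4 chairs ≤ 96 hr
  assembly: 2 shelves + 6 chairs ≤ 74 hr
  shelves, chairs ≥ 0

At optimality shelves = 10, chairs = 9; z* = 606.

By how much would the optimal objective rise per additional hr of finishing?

4

Check each constraint at x*: finishing 96/96 (tight); assembly 74/74 (tight).
Dual feasibility on the basic columns requires 6·y_finishing + 2·y_assembly = 30, 4·y_finishing + 6·y_assembly = 34.
This yields shadow prices y_finishing = 4, y_assembly = 3.
Shadow price of finishing = 4.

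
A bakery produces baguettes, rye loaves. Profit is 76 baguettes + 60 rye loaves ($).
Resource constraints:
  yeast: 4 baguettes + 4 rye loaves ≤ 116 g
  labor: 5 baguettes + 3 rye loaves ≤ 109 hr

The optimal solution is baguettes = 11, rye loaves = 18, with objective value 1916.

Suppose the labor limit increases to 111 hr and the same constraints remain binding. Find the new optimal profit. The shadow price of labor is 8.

1932

Δb = 2, so new z* = 1916 + (8)·(2) = 1916 + 16 = 1932.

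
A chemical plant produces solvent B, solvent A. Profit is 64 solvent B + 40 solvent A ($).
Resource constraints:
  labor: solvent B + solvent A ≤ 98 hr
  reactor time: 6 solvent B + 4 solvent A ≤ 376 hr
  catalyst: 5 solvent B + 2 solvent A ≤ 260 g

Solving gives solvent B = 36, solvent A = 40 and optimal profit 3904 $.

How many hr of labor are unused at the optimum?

labor used = 1·36 + 1·40 = 76; slack = 98 − 76 = 22.

22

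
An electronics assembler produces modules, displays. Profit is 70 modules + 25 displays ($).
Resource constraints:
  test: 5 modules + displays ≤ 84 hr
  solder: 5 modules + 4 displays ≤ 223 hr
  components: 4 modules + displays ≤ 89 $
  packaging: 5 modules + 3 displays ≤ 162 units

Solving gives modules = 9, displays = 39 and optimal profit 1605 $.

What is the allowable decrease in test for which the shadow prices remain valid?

30

Binding constraints: test, packaging. The basis is B = [[5,1],[5,3]] with det 10.
Per unit decrease in test, x* moves by d = (-0.3, 0.5).
The basis stays optimal until modules reaches 0; allowable decrease = 30 hr.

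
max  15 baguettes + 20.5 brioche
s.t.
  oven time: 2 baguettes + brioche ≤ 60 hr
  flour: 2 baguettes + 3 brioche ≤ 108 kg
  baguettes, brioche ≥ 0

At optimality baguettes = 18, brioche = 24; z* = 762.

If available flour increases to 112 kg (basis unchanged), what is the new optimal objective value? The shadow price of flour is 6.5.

Δb = 4, so new z* = 762 + (6.5)·(4) = 762 + 26 = 788.

788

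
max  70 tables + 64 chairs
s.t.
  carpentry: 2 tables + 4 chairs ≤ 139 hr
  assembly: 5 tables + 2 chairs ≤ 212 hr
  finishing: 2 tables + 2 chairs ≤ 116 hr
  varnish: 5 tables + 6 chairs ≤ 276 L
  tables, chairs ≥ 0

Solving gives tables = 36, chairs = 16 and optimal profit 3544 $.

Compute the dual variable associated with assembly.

Check each constraint at x*: carpentry 136/139 (slack 3); assembly 212/212 (tight); finishing 104/116 (slack 12); varnish 276/276 (tight).
Since carpentry, finishing are not tight, their duals are 0.
Dual feasibility on the basic columns requires 5·y_assembly + 5·y_varnish = 70, 2·y_assembly + 6·y_varnish = 64.
→ y_assembly = 5 and y_varnish = 9.
Shadow price of assembly = 5.

5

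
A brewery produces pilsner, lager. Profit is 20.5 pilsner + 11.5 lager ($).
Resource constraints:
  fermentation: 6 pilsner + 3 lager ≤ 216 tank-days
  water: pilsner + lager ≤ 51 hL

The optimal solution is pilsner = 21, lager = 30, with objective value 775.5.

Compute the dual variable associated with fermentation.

Check each constraint at x*: fermentation 216/216 (tight); water 51/51 (tight).
Dual feasibility on the basic columns requires 6·y_fermentation + 1·y_water = 20.5, 3·y_fermentation + 1·y_water = 11.5.
This yields shadow prices y_fermentation = 3, y_water = 2.5.
Shadow price of fermentation = 3.

3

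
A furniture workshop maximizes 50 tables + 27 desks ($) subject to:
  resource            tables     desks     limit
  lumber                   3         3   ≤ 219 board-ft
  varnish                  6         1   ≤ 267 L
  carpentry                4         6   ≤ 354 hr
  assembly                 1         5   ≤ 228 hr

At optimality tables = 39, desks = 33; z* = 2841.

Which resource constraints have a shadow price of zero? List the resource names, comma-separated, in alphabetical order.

assembly, lumber

lumber: 216/219 (slack 3)
varnish: 267/267 (binding)
carpentry: 354/354 (binding)
assembly: 204/228 (slack 24)
By complementary slackness, a constraint with positive slack has shadow price 0 → assembly, lumber.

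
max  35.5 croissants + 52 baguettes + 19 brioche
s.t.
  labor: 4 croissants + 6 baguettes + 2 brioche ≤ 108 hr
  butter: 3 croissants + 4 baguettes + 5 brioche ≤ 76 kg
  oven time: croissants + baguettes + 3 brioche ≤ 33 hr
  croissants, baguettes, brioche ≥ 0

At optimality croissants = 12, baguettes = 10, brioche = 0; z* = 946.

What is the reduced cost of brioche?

-7.5

Binding: labor and butter. Non-binding: oven time (11 unused).
Slack constraints have shadow price 0 (complementary slackness).
Dual feasibility on the basic columns requires 4·y_labor + 3·y_butter = 35.5, 6·y_labor + 4·y_butter = 52.
This yields shadow prices y_labor = 7, y_butter = 2.5.
Reduced cost of brioche: c₃ − yᵀa₃ = 19 − (7·2 + 2.5·5) = 19 − 26.5 = -7.5.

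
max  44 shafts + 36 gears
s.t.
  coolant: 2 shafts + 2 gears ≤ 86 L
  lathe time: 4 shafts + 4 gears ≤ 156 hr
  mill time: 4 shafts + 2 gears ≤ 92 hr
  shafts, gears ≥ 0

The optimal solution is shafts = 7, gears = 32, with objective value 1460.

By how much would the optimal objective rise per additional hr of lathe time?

7

Binding: lathe time and mill time. Non-binding: coolant (8 unused).
By complementary slackness, y = 0 for the non-binding constraint.
The binding rows give the dual system: 4·y_lathe time + 4·y_mill time = 44 and 4·y_lathe time + 2·y_mill time = 36.
→ y_lathe time = 7 and y_mill time = 4.
Shadow price of lathe time = 7.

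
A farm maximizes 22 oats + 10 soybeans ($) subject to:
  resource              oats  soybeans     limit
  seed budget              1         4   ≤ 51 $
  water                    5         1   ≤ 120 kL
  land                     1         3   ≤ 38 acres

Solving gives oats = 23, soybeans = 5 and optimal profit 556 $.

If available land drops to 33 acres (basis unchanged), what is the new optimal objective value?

Check each constraint at x*: seed budget 43/51 (slack 8); water 120/120 (tight); land 38/38 (tight).
Since seed budget is not tight, its dual is 0.
Dual feasibility on the basic columns requires 5·y_water + 1·y_land = 22, 1·y_water + 3·y_land = 10.
This yields shadow prices y_water = 4, y_land = 2.
Δz = y_land·Δb = 2 × (-5) = -10, so new z* = 556 − 10 = 546.

546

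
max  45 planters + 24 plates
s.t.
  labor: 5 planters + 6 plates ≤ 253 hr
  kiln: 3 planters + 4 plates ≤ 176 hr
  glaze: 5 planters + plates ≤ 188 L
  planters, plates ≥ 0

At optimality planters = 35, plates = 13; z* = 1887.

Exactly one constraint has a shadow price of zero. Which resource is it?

labor: 253/253 (binding)
kiln: 157/176 (slack 19)
glaze: 188/188 (binding)
By complementary slackness, a constraint with positive slack has shadow price 0 → kiln.

kiln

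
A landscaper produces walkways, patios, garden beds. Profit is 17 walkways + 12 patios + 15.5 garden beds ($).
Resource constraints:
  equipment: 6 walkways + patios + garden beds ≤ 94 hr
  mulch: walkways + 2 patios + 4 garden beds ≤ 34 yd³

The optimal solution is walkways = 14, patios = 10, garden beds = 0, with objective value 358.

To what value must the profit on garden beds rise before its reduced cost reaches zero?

Check each constraint at x*: equipment 94/94 (tight); mulch 34/34 (tight).
From A_Bᵀ y = c: 6·y_equipment + 1·y_mulch = 17; 1·y_equipment + 2·y_mulch = 12.
This yields shadow prices y_equipment = 2, y_mulch = 5.
garden beds enters the basis when its profit ≥ yᵀa₃ = 2·1 + 5·4 = 22.

22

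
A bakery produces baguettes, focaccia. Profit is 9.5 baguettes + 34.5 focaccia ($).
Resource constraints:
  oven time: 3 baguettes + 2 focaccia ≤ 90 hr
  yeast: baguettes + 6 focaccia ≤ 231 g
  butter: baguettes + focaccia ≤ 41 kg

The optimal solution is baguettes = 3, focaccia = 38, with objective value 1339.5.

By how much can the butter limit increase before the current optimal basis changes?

1.5625

Binding constraints: yeast, butter. The basis is B = [[1,6],[1,1]] with det -5.
Per unit increase in butter, x* moves by d = (1.2, -0.2).
The basis stays optimal until oven time becomes binding; allowable increase = 1.5625 kg.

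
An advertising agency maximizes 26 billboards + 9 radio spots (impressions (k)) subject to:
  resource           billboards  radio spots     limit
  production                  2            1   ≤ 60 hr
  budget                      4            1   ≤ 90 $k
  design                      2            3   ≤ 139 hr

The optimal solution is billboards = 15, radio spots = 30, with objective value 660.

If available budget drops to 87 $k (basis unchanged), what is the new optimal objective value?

648

At the optimum: production uses 60 of 60 (binding); budget uses 90 of 90 (binding); design uses 120 of 139 (slack = 19).
Slack constraints have shadow price 0 (complementary slackness).
Dual feasibility on the basic columns requires 2·y_production + 4·y_budget = 26, 1·y_production + 1·y_budget = 9.
This yields shadow prices y_production = 5, y_budget = 4.
Δz = y_budget·Δb = 4 × (-3) = -12, so new z* = 660 − 12 = 648.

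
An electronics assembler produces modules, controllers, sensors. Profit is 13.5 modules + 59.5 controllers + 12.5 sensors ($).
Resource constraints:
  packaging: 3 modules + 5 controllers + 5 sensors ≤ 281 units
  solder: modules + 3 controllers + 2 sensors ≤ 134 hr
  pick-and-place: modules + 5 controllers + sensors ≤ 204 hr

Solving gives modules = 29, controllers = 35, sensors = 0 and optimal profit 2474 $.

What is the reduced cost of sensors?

-5

At the optimum: packaging uses 262 of 281 (slack = 19); solder uses 134 of 134 (binding); pick-and-place uses 204 of 204 (binding).
By complementary slackness, y = 0 for the non-binding constraint.
The binding rows give the dual system: 1·y_solder + 1·y_pick-and-place = 13.5 and 3·y_solder + 5·y_pick-and-place = 59.5.
→ y_solder = 4 and y_pick-and-place = 9.5.
Reduced cost of sensors: c₃ − yᵀa₃ = 12.5 − (4·2 + 9.5·1) = 12.5 − 17.5 = -5.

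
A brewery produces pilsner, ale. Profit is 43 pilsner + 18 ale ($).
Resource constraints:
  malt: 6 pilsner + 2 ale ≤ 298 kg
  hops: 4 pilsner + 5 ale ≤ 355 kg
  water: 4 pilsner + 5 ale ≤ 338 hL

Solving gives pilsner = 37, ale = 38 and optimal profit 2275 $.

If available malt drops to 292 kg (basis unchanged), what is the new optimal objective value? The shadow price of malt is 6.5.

Δb = -6, so new z* = 2275 + (6.5)·(-6) = 2275 − 39 = 2236.

2236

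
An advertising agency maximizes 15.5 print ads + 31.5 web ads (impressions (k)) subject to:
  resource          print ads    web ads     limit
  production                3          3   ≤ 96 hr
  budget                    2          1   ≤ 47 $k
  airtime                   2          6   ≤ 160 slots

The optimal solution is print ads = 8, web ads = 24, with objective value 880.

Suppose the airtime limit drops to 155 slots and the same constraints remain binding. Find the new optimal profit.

Binding: production and airtime. Non-binding: budget (7 unused).
By complementary slackness, y = 0 for the non-binding constraint.
Dual feasibility on the basic columns requires 3·y_production + 2·y_airtime = 15.5, 3·y_production + 6·y_airtime = 31.5.
→ y_production = 2.5 and y_airtime = 4.
Δz = y_airtime·Δb = 4 × (-5) = -20, so new z* = 880 − 20 = 860.

860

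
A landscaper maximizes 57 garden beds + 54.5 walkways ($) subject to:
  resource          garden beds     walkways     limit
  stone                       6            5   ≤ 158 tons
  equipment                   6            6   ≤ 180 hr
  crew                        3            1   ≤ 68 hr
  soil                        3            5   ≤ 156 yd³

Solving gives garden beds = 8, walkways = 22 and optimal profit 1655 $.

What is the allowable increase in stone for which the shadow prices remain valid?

Binding constraints: stone, equipment. The basis is B = [[6,5],[6,6]] with det 6.
Per unit increase in stone, x* moves by d = (1, -1).
The basis stays optimal until crew becomes binding; allowable increase = 11 tons.

11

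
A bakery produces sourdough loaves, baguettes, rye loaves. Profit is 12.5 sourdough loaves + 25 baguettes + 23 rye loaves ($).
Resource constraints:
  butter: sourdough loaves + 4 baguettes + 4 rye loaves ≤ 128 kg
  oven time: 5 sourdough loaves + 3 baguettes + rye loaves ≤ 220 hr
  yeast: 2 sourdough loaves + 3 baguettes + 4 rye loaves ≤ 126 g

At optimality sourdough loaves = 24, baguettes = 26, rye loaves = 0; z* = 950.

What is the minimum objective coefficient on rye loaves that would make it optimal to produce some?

30

Binding: butter and yeast. Non-binding: oven time (22 unused).
Slack constraints have shadow price 0 (complementary slackness).
From A_Bᵀ y = c: 1·y_butter + 2·y_yeast = 12.5; 4·y_butter + 3·y_yeast = 25.
→ y_butter = 2.5 and y_yeast = 5.
rye loaves enters the basis when its profit ≥ yᵀa₃ = 2.5·4 + 5·4 = 30.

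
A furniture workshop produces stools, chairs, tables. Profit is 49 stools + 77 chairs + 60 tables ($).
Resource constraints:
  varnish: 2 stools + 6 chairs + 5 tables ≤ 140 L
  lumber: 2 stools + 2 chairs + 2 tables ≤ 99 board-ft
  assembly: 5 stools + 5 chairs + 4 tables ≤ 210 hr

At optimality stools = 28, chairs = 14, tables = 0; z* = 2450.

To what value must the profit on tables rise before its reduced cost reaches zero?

63

At the optimum: varnish uses 140 of 140 (binding); lumber uses 84 of 99 (slack = 15); assembly uses 210 of 210 (binding).
By complementary slackness, y = 0 for the non-binding constraint.
Dual feasibility on the basic columns requires 2·y_varnish + 5·y_assembly = 49, 6·y_varnish + 5·y_assembly = 77.
→ y_varnish = 7 and y_assembly = 7.
tables enters the basis when its profit ≥ yᵀa₃ = 7·5 + 7·4 = 63.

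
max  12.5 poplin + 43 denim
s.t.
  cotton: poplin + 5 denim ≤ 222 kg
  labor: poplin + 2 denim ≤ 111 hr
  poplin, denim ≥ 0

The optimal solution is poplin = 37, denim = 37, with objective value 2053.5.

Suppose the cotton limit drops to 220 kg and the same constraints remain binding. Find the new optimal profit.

Both cotton and labor are binding at x*.
The binding rows give the dual system: 1·y_cotton + 1·y_labor = 12.5 and 5·y_cotton + 2·y_labor = 43.
Solving: y_cotton = 6, y_labor = 6.5.
Δz = y_cotton·Δb = 6 × (-2) = -12, so new z* = 2053.5 − 12 = 2041.5.

2041.5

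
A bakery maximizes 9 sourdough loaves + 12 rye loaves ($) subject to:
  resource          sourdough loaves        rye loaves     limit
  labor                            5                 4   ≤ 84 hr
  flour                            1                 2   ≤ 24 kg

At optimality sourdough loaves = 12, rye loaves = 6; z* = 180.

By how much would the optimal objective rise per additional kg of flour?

4

Both labor and flour are binding at x*.
From A_Bᵀ y = c: 5·y_labor + 1·y_flour = 9; 4·y_labor + 2·y_flour = 12.
This yields shadow prices y_labor = 1, y_flour = 4.
Shadow price of flour = 4.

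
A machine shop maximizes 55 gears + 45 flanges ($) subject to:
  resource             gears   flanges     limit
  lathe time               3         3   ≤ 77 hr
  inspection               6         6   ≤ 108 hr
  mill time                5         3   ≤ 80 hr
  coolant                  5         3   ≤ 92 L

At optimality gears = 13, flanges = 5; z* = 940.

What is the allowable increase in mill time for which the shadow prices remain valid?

10

Binding constraints: inspection, mill time. The basis is B = [[6,6],[5,3]] with det -12.
Per unit increase in mill time, x* moves by d = (0.5, -0.5).
The basis stays optimal until flanges reaches 0; allowable increase = 10 hr.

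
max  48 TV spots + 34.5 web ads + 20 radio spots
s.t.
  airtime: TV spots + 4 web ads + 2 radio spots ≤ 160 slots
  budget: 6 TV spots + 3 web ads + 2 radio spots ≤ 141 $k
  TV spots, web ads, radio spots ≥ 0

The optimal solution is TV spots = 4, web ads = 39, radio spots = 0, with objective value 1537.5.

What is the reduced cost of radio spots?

-1

Both airtime and budget are binding at x*.
Dual feasibility on the basic columns requires 1·y_airtime + 6·y_budget = 48, 4·y_airtime + 3·y_budget = 34.5.
→ y_airtime = 3 and y_budget = 7.5.
Reduced cost of radio spots: c₃ − yᵀa₃ = 20 − (3·2 + 7.5·2) = 20 − 21 = -1.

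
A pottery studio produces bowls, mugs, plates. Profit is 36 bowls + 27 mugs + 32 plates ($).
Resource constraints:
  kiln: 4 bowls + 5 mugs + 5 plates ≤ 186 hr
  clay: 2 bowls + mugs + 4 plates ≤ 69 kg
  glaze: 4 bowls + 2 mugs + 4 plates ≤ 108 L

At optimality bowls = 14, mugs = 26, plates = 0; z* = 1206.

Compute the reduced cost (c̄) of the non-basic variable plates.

At the optimum: kiln uses 186 of 186 (binding); clay uses 54 of 69 (slack = 15); glaze uses 108 of 108 (binding).
Slack constraints have shadow price 0 (complementary slackness).
From A_Bᵀ y = c: 4·y_kiln + 4·y_glaze = 36; 5·y_kiln + 2·y_glaze = 27.
This yields shadow prices y_kiln = 3, y_glaze = 6.
Reduced cost of plates: c₃ − yᵀa₃ = 32 − (3·5 + 6·4) = 32 − 39 = -7.

-7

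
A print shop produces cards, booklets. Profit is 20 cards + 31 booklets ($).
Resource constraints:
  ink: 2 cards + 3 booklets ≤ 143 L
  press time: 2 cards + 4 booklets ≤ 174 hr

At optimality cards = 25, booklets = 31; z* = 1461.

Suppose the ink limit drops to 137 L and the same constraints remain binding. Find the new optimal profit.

Both ink and press time are binding at x*.
From A_Bᵀ y = c: 2·y_ink + 2·y_press time = 20; 3·y_ink + 4·y_press time = 31.
Solving: y_ink = 9, y_press time = 1.
Δz = y_ink·Δb = 9 × (-6) = -54, so new z* = 1461 − 54 = 1407.

1407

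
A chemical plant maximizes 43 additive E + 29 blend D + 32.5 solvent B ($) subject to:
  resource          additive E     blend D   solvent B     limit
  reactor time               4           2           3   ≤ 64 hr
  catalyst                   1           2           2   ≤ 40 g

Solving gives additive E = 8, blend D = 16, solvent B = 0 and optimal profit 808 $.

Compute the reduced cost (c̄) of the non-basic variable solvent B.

Both reactor time and catalyst are binding at x*.
The binding rows give the dual system: 4·y_reactor time + 1·y_catalyst = 43 and 2·y_reactor time + 2·y_catalyst = 29.
This yields shadow prices y_reactor time = 9.5, y_catalyst = 5.
Reduced cost of solvent B: c₃ − yᵀa₃ = 32.5 − (9.5·3 + 5·2) = 32.5 − 38.5 = -6.

-6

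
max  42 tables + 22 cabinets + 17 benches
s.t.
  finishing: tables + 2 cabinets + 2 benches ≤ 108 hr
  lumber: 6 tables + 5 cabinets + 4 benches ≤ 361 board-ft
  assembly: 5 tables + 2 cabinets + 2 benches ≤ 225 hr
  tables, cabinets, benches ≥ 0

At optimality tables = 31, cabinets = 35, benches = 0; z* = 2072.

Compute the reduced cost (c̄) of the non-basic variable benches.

Check each constraint at x*: finishing 101/108 (slack 7); lumber 361/361 (tight); assembly 225/225 (tight).
By complementary slackness, y = 0 for the non-binding constraint.
The binding rows give the dual system: 6·y_lumber + 5·y_assembly = 42 and 5·y_lumber + 2·y_assembly = 22.
Solving: y_lumber = 2, y_assembly = 6.
Reduced cost of benches: c₃ − yᵀa₃ = 17 − (2·4 + 6·2) = 17 − 20 = -3.

-3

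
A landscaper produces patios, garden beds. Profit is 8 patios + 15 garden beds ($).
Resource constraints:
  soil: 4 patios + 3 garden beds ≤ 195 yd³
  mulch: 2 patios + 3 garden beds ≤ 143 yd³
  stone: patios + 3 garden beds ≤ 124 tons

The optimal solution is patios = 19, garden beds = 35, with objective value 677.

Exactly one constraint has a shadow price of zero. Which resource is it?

soil

soil: 181/195 (slack 14)
mulch: 143/143 (binding)
stone: 124/124 (binding)
By complementary slackness, a constraint with positive slack has shadow price 0 → soil.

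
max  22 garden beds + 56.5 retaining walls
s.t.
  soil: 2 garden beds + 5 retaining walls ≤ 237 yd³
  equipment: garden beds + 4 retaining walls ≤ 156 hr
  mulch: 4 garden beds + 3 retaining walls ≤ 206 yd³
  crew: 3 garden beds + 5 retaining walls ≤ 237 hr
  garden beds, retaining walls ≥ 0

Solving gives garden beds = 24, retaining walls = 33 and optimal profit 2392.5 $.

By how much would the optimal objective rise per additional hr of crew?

Binding: equipment and crew. Non-binding: soil (24 unused), mulch (11 unused).
By complementary slackness, y = 0 for the non-binding constraints.
From A_Bᵀ y = c: 1·y_equipment + 3·y_crew = 22; 4·y_equipment + 5·y_crew = 56.5.
This yields shadow prices y_equipment = 8.5, y_crew = 4.5.
Shadow price of crew = 4.5.

4.5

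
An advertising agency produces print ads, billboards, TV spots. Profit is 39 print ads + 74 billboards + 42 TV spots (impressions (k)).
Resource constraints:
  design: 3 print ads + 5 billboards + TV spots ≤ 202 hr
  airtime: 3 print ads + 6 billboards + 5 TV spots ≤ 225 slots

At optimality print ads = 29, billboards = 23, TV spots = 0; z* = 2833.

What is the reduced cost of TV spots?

-7

Check each constraint at x*: design 202/202 (tight); airtime 225/225 (tight).
From A_Bᵀ y = c: 3·y_design + 3·y_airtime = 39; 5·y_design + 6·y_airtime = 74.
This yields shadow prices y_design = 4, y_airtime = 9.
Reduced cost of TV spots: c₃ − yᵀa₃ = 42 − (4·1 + 9·5) = 42 − 49 = -7.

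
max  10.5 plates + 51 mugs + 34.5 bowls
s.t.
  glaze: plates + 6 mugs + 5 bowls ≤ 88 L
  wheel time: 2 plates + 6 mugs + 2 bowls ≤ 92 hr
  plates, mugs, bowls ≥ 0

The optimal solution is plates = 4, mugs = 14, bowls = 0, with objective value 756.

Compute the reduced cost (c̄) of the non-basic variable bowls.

-2

Both glaze and wheel time are binding at x*.
The binding rows give the dual system: 1·y_glaze + 2·y_wheel time = 10.5 and 6·y_glaze + 6·y_wheel time = 51.
This yields shadow prices y_glaze = 6.5, y_wheel time = 2.
Reduced cost of bowls: c₃ − yᵀa₃ = 34.5 − (6.5·5 + 2·2) = 34.5 − 36.5 = -2.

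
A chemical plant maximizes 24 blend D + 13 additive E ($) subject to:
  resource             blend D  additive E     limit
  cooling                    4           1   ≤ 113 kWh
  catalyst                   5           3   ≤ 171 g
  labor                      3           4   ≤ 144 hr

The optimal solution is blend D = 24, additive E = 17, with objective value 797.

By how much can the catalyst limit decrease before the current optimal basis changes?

29.75

Binding constraints: cooling, catalyst. The basis is B = [[4,1],[5,3]] with det 7.
Per unit decrease in catalyst, x* moves by d = (0.1429, -0.5714).
The basis stays optimal until additive E reaches 0; allowable decrease = 29.75 g.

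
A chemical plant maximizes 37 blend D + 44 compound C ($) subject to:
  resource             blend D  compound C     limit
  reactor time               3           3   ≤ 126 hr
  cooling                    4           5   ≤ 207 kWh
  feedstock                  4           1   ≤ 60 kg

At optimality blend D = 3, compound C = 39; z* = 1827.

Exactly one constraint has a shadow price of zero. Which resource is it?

reactor time: 126/126 (binding)
cooling: 207/207 (binding)
feedstock: 51/60 (slack 9)
By complementary slackness, a constraint with positive slack has shadow price 0 → feedstock.

feedstock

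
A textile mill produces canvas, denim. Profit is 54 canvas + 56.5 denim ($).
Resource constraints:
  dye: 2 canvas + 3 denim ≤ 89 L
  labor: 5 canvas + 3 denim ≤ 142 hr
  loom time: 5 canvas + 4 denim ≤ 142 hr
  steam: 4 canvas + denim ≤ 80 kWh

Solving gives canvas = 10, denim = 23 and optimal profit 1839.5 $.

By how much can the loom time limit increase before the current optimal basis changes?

11.9

Binding constraints: dye, loom time. The basis is B = [[2,3],[5,4]] with det -7.
Per unit increase in loom time, x* moves by d = (0.4286, -0.2857).
The basis stays optimal until steam becomes binding; allowable increase = 11.9 hr.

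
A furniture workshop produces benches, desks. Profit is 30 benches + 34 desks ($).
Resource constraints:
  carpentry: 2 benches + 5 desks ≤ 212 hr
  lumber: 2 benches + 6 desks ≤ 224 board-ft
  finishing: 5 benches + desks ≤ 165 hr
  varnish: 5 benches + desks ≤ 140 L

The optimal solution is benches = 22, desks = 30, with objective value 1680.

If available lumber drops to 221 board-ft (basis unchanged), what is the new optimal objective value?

Binding: lumber and varnish. Non-binding: carpentry (18 unused), finishing (25 unused).
Since carpentry, finishing are not tight, their duals are 0.
Dual feasibility on the basic columns requires 2·y_lumber + 5·y_varnish = 30, 6·y_lumber + 1·y_varnish = 34.
→ y_lumber = 5 and y_varnish = 4.
Δz = y_lumber·Δb = 5 × (-3) = -15, so new z* = 1680 − 15 = 1665.

1665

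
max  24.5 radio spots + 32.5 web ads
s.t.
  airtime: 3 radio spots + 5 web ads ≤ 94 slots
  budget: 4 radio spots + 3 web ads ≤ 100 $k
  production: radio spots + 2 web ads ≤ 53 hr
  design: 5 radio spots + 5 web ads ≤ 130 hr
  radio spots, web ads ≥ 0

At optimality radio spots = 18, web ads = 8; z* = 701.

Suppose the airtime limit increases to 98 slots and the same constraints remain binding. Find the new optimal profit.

717

Binding: airtime and design. Non-binding: budget (4 unused), production (19 unused).
Slack constraints have shadow price 0 (complementary slackness).
From A_Bᵀ y = c: 3·y_airtime + 5·y_design = 24.5; 5·y_airtime + 5·y_design = 32.5.
Solving: y_airtime = 4, y_design = 2.5.
Δz = y_airtime·Δb = 4 × (4) = 16, so new z* = 701 + 16 = 717.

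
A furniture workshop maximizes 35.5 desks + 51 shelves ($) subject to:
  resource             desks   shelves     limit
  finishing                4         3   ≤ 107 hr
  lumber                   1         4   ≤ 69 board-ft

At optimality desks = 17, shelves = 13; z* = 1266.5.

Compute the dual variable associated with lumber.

7.5

At the optimum: finishing uses 107 of 107 (binding); lumber uses 69 of 69 (binding).
Dual feasibility on the basic columns requires 4·y_finishing + 1·y_lumber = 35.5, 3·y_finishing + 4·y_lumber = 51.
This yields shadow prices y_finishing = 7, y_lumber = 7.5.
Shadow price of lumber = 7.5.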